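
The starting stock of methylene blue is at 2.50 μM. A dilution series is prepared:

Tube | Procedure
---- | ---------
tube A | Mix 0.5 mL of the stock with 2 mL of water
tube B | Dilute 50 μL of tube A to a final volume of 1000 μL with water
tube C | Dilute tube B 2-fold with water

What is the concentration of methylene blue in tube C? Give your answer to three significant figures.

Step 1: 0.5 mL + 2 mL = 2.5 mL total → factor 2.5/0.5 = 5
Step 2: 50 μL brought to 1000 μL → factor 1000/50 = 20
Step 3: 2-fold → factor 2
Overall dilution factor = 5 × 20 × 2 = 200
Final = 2.50 μM / 200 = 0.0125 μM

0.0125 μM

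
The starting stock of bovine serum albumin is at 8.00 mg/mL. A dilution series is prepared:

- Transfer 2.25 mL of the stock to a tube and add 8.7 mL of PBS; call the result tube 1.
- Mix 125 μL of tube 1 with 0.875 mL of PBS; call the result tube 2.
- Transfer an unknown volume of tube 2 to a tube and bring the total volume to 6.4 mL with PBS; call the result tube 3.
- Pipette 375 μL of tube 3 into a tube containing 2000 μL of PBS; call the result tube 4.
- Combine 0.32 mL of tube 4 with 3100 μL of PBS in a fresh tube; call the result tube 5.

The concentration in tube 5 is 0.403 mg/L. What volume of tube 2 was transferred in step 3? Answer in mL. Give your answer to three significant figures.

Step 1: 2.25 mL + 8.7 mL = 10.95 mL total → factor 10.95/2.25 = 4.8667
Step 2: 125 μL + 0.875 mL = 1000 μL total → factor 1000/125 = 8
Step 3: v brought to 6.4 mL → factor = 6.4 mL/v
Step 4: 375 μL + 2000 μL = 2375 μL total → factor 2375/375 = 6.3333
Step 5: 0.32 mL + 3100 μL = 3.42 mL total → factor 3.42/0.32 = 10.688
Product of known-step factors = 2635.3
Overall factor = 8.00 mg/mL / (0.403 mg/L) = 19851
Step-3 factor = 19851 / 2635.3 = 7.5328
v = 6.4 mL / 7.5328 = 0.850 mL

0.850 mL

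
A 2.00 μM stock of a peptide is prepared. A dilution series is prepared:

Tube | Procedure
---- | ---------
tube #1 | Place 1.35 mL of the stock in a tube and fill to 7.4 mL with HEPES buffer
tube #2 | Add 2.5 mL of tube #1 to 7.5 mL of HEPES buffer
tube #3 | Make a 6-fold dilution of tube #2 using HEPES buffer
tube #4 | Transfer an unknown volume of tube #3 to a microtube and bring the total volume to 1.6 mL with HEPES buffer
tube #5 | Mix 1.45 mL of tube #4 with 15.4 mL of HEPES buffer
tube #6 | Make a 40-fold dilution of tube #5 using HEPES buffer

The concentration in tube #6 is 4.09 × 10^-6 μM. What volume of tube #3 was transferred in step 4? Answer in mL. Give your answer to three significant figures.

Step 1: 1.35 mL brought to 7.4 mL → factor 7.4/1.35 = 5.4815
Step 2: 2.5 mL + 7.5 mL = 10 mL total → factor 10/2.5 = 4
Step 3: 6-fold → factor 6
Step 4: v brought to 1.6 mL → factor = 1.6 mL/v
Step 5: 1.45 mL + 15.4 mL = 16.85 mL total → factor 16.85/1.45 = 11.621
Step 6: 40-fold → factor 40
Product of known-step factors = 61151
Overall factor = 2.00 μM / (4.09 × 10^-6 μM) = 4.89 × 10^5
Step-4 factor = 4.89 × 10^5 / 61151 = 7.9966
v = 1.6 mL / 7.9966 = 0.200 mL

0.200 mL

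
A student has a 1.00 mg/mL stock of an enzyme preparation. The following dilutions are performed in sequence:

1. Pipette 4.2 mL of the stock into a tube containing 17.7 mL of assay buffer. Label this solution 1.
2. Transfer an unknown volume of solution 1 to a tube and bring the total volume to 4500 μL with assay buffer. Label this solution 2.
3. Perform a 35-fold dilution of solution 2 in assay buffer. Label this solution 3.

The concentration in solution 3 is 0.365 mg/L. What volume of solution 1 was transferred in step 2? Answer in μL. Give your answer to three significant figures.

300 μL

Step 1: 4.2 mL + 17.7 mL = 21.9 mL total → factor 21.9/4.2 = 5.2143
Step 2: v brought to 4500 μL → factor = 4500 μL/v
Step 3: 35-fold → factor 35
Product of known-step factors = 182.5
Overall factor = 1.00 mg/mL / (0.365 mg/L) = 2739.7
Step-2 factor = 2739.7 / 182.5 = 15.012
v = 4500 μL / 15.012 = 300 μL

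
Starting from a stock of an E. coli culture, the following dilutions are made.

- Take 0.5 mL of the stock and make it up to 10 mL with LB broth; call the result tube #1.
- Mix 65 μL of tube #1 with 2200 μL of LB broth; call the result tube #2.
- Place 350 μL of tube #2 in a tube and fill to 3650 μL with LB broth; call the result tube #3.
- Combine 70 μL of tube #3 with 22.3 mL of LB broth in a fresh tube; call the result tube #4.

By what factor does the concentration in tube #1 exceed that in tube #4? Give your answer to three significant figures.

1.16 × 10^5

Step 1: 0.5 mL brought to 10 mL → factor 10/0.5 = 20
Step 2: 65 μL + 2200 μL = 2265 μL total → factor 2265/65 = 34.846
Step 3: 350 μL brought to 3650 μL → factor 3650/350 = 10.429
Step 4: 70 μL + 22.3 mL = 22370 μL total → factor 22370/70 = 319.57
Dilution factor to tube #1 = 20; to tube #4 = 2.3226 × 10^6
[tube #1]/[tube #4] = (factor to tube #4)/(factor to tube #1) = 2.3226 × 10^6/20 = 1.16 × 10^5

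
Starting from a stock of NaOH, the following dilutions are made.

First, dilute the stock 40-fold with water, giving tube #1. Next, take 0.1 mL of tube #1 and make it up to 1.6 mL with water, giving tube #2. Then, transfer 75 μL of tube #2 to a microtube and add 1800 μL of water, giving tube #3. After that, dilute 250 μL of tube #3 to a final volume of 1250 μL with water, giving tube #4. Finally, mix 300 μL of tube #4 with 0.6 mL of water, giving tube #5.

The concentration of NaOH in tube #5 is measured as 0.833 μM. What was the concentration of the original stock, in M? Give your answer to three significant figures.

Step 1: 40-fold → factor 40
Step 2: 0.1 mL brought to 1.6 mL → factor 1.6/0.1 = 16
Step 3: 75 μL + 1800 μL = 1875 μL total → factor 1875/75 = 25
Step 4: 250 μL brought to 1250 μL → factor 1250/250 = 5
Step 5: 300 μL + 0.6 mL = 900 μL total → factor 900/300 = 3
Overall dilution factor = 40 × 16 × 25 × 5 × 3 = 2.4 × 10^5
Stock = 0.833 μM × 2.4 × 10^5 = 1.999 × 10^5 μM = 0.200 M

0.200 M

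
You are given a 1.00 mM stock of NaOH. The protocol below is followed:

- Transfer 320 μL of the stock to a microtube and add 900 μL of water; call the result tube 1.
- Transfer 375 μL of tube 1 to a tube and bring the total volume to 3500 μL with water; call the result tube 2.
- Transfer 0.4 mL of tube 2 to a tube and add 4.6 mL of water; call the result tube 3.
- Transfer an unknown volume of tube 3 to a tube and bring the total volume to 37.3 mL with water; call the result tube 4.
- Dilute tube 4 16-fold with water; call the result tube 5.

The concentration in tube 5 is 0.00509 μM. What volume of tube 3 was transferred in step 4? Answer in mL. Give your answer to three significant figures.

1.35 mL

Step 1: 320 μL + 900 μL = 1220 μL total → factor 1220/320 = 3.8125
Step 2: 375 μL brought to 3500 μL → factor 3500/375 = 9.3333
Step 3: 0.4 mL + 4.6 mL = 5 mL total → factor 5/0.4 = 12.5
Step 4: v brought to 37.3 mL → factor = 37.3 mL/v
Step 5: 16-fold → factor 16
Product of known-step factors = 7116.7
Overall factor = 1.00 mM / (0.00509 μM) = 1.9646 × 10^5
Step-4 factor = 1.9646 × 10^5 / 7116.7 = 27.606
v = 37.3 mL / 27.606 = 1.35 mL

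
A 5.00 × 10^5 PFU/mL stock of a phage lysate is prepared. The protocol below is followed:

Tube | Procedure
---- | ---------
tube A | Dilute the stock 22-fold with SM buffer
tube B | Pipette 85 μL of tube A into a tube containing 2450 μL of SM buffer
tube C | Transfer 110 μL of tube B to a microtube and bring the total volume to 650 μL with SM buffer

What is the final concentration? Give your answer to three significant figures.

Step 1: 22-fold → factor 22
Step 2: 85 μL + 2450 μL = 2535 μL total → factor 2535/85 = 29.824
Step 3: 110 μL brought to 650 μL → factor 650/110 = 5.9091
Overall dilution factor = 22 × 29.824 × 5.9091 = 3877.1
Final = 5.00 × 10^5 PFU/mL / 3877.1 = 129 PFU/mL

129 PFU/mL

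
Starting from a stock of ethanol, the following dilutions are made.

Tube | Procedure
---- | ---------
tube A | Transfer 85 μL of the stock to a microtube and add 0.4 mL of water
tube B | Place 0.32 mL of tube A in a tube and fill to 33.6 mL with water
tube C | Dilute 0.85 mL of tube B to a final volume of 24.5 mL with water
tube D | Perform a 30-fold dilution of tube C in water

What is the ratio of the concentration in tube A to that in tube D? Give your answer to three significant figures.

9.08 × 10^4

Step 1: 85 μL + 0.4 mL = 485 μL total → factor 485/85 = 5.7059
Step 2: 0.32 mL brought to 33.6 mL → factor 33.6/0.32 = 105
Step 3: 0.85 mL brought to 24.5 mL → factor 24.5/0.85 = 28.824
Step 4: 30-fold → factor 30
Dilution factor to tube A = 5.7059; to tube D = 5.1806 × 10^5
[tube A]/[tube D] = (factor to tube D)/(factor to tube A) = 5.1806 × 10^5/5.7059 = 9.08 × 10^4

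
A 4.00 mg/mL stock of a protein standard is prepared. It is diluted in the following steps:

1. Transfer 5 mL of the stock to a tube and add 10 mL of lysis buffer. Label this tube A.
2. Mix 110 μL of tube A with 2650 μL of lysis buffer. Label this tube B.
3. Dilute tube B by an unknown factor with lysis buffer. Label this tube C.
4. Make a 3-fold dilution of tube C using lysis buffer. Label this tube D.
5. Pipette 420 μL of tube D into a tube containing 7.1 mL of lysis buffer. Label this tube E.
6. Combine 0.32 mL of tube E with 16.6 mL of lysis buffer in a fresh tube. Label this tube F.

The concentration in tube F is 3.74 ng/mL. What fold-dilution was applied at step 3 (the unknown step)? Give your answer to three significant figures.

Step 1: 5 mL + 10 mL = 15 mL total → factor 15/5 = 3
Step 2: 110 μL + 2650 μL = 2760 μL total → factor 2760/110 = 25.091
Step 3: unknown factor x
Step 4: 3-fold → factor 3
Step 5: 420 μL + 7.1 mL = 7520 μL total → factor 7520/420 = 17.905
Step 6: 0.32 mL + 16.6 mL = 16.92 mL total → factor 16.92/0.32 = 52.875
Product of known-step factors = 2.1379 × 10^5
Overall factor = 4.00 mg/mL / (3.74 ng/mL) = 1.0695 × 10^6
x = 1.0695 × 10^6 / 2.1379 × 10^5 = 5.00

5.00-fold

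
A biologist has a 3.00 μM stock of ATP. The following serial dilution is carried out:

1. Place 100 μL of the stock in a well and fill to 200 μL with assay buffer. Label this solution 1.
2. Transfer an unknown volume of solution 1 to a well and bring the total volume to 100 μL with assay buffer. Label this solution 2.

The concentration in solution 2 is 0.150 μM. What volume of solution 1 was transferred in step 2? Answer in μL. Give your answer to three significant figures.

Step 1: 100 μL brought to 200 μL → factor 200/100 = 2
Step 2: v brought to 100 μL → factor = 100 μL/v
Product of known-step factors = 2
Overall factor = 3.00 μM / (0.150 μM) = 20
Step-2 factor = 20 / 2 = 10
v = 100 μL / 10 = 10.0 μL

10.0 μL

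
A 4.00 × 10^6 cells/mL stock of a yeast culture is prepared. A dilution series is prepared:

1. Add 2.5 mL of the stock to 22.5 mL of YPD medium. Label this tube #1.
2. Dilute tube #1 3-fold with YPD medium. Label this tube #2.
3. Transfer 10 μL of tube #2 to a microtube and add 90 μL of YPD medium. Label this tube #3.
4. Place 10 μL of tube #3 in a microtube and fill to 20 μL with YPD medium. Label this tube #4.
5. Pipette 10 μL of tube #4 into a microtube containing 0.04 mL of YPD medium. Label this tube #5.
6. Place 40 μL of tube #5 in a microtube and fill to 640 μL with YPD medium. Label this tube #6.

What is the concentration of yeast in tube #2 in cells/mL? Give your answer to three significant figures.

1.33 × 10^5 cells/mL

Step 1: 2.5 mL + 22.5 mL = 25 mL total → factor 25/2.5 = 10
Step 2: 3-fold → factor 3
Dilution factor through tube #2 = 10 × 3 = 30
[tube #2] = 4.00 × 10^6 cells/mL / 30 = 1.33 × 10^5 cells/mL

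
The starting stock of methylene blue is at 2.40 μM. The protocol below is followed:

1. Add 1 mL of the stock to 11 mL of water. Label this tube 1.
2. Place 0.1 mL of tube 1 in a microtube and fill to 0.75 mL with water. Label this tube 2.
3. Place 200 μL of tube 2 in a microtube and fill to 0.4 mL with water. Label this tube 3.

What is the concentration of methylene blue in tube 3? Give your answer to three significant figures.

0.0133 μM

Step 1: 1 mL + 11 mL = 12 mL total → factor 12/1 = 12
Step 2: 0.1 mL brought to 0.75 mL → factor 0.75/0.1 = 7.5
Step 3: 200 μL brought to 0.4 mL → factor 400/200 = 2
Overall dilution factor = 12 × 7.5 × 2 = 180
Final = 2.40 μM / 180 = 0.0133 μM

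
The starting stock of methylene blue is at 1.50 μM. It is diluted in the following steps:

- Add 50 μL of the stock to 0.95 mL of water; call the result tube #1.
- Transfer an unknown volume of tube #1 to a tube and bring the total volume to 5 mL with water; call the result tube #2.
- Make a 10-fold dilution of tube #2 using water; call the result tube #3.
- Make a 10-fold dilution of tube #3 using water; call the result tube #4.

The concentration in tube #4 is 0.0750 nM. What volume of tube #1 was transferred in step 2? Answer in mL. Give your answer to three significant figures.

Step 1: 50 μL + 0.95 mL = 1000 μL total → factor 1000/50 = 20
Step 2: v brought to 5 mL → factor = 5 mL/v
Step 3: 10-fold → factor 10
Step 4: 10-fold → factor 10
Product of known-step factors = 2000
Overall factor = 1.50 μM / (0.0750 nM) = 20000
Step-2 factor = 20000 / 2000 = 10
v = 5 mL / 10 = 0.500 mL

0.500 mL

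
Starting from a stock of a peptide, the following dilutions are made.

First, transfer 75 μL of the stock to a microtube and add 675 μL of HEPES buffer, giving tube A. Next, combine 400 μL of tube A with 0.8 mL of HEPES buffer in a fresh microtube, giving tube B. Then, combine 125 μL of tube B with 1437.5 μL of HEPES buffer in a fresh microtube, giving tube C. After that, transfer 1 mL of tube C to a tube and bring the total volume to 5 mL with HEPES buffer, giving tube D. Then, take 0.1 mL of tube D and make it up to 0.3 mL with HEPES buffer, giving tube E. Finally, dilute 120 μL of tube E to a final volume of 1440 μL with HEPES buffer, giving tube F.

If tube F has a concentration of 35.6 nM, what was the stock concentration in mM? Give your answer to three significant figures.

Step 1: 75 μL + 675 μL = 750 μL total → factor 750/75 = 10
Step 2: 400 μL + 0.8 mL = 1200 μL total → factor 1200/400 = 3
Step 3: 125 μL + 1437.5 μL = 1562.5 μL total → factor 1562.5/125 = 12.5
Step 4: 1 mL brought to 5 mL → factor 5/1 = 5
Step 5: 0.1 mL brought to 0.3 mL → factor 0.3/0.1 = 3
Step 6: 120 μL brought to 1440 μL → factor 1440/120 = 12
Overall dilution factor = 10 × 3 × 12.5 × 5 × 3 × 12 = 67500
Stock = 35.6 nM × 67500 = 2.403 × 10^6 nM = 2.40 mM

2.40 mM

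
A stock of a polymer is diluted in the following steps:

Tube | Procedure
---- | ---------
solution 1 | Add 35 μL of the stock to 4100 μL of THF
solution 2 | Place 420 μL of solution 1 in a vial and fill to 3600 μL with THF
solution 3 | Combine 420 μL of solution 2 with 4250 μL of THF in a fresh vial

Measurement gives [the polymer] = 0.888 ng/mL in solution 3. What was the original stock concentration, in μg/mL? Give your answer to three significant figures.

Step 1: 35 μL + 4100 μL = 4135 μL total → factor 4135/35 = 118.14
Step 2: 420 μL brought to 3600 μL → factor 3600/420 = 8.5714
Step 3: 420 μL + 4250 μL = 4670 μL total → factor 4670/420 = 11.119
Overall dilution factor = 118.14 × 8.5714 × 11.119 = 11260
Stock = 0.888 ng/mL × 11260 = 9999 ng/mL = 10.0 μg/mL

10.0 μg/mL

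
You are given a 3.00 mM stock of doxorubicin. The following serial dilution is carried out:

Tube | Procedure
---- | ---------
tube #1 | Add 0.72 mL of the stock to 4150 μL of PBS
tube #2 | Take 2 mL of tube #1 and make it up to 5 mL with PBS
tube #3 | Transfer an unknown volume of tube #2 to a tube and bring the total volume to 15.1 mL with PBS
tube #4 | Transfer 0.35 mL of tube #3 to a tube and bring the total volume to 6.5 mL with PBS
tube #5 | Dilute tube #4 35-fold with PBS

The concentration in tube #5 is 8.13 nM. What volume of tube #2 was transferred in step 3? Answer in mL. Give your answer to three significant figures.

0.450 mL

Step 1: 0.72 mL + 4150 μL = 4.87 mL total → factor 4.87/0.72 = 6.7639
Step 2: 2 mL brought to 5 mL → factor 5/2 = 2.5
Step 3: v brought to 15.1 mL → factor = 15.1 mL/v
Step 4: 0.35 mL brought to 6.5 mL → factor 6.5/0.35 = 18.571
Step 5: 35-fold → factor 35
Product of known-step factors = 10991
Overall factor = 3.00 mM / (8.13 nM) = 3.69 × 10^5
Step-3 factor = 3.69 × 10^5 / 10991 = 33.572
v = 15.1 mL / 33.572 = 0.450 mL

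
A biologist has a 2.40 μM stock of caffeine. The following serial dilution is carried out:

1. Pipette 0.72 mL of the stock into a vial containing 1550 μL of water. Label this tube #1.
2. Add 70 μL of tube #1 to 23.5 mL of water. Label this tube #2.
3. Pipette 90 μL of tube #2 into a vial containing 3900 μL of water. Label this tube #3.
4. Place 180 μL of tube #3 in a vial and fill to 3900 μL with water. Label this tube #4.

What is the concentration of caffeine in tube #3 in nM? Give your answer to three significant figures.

0.0510 nM

Step 1: 0.72 mL + 1550 μL = 2.27 mL total → factor 2.27/0.72 = 3.1528
Step 2: 70 μL + 23.5 mL = 23570 μL total → factor 23570/70 = 336.71
Step 3: 90 μL + 3900 μL = 3990 μL total → factor 3990/90 = 44.333
Dilution factor through tube #3 = 3.1528 × 336.71 × 44.333 = 47064
[tube #3] = 2.40 μM / 47064 = 5.099 × 10^-5 μM = 0.0510 nM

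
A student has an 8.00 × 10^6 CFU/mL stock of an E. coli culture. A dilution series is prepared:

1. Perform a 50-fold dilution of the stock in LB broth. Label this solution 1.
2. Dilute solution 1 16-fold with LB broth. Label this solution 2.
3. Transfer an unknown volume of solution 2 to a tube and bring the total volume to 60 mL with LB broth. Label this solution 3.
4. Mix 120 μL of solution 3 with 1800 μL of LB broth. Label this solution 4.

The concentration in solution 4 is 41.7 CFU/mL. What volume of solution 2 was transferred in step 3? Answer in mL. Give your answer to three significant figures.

4.00 mL

Step 1: 50-fold → factor 50
Step 2: 16-fold → factor 16
Step 3: v brought to 60 mL → factor = 60 mL/v
Step 4: 120 μL + 1800 μL = 1920 μL total → factor 1920/120 = 16
Product of known-step factors = 12800
Overall factor = 8.00 × 10^6 CFU/mL / (41.7 CFU/mL) = 1.9185 × 10^5
Step-3 factor = 1.9185 × 10^5 / 12800 = 14.988
v = 60 mL / 14.988 = 4.00 mL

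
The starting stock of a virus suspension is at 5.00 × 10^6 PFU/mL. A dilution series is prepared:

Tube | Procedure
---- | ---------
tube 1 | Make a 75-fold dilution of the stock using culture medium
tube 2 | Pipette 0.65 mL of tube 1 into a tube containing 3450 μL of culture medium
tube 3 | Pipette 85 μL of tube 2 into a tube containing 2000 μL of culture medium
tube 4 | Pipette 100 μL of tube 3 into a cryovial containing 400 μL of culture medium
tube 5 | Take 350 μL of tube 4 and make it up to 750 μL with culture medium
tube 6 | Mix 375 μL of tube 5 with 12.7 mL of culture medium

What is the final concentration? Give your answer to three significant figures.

Step 1: 75-fold → factor 75
Step 2: 0.65 mL + 3450 μL = 4.1 mL total → factor 4.1/0.65 = 6.3077
Step 3: 85 μL + 2000 μL = 2085 μL total → factor 2085/85 = 24.529
Step 4: 100 μL + 400 μL = 500 μL total → factor 500/100 = 5
Step 5: 350 μL brought to 750 μL → factor 750/350 = 2.1429
Step 6: 375 μL + 12.7 mL = 13075 μL total → factor 13075/375 = 34.867
Overall dilution factor = 75 × 6.3077 × 24.529 × 5 × 2.1429 × 34.867 = 4.335 × 10^6
Final = 5.00 × 10^6 PFU/mL / 4.335 × 10^6 = 1.15 PFU/mL

1.15 PFU/mL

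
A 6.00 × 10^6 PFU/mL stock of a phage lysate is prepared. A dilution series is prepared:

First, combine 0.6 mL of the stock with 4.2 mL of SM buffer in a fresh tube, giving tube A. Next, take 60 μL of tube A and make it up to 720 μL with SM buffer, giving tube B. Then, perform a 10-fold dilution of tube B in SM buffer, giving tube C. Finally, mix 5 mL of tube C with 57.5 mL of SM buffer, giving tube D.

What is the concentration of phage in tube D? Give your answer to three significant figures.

500 PFU/mL

Step 1: 0.6 mL + 4.2 mL = 4.8 mL total → factor 4.8/0.6 = 8
Step 2: 60 μL brought to 720 μL → factor 720/60 = 12
Step 3: 10-fold → factor 10
Step 4: 5 mL + 57.5 mL = 62.5 mL total → factor 62.5/5 = 12.5
Overall dilution factor = 8 × 12 × 10 × 12.5 = 12000
Final = 6.00 × 10^6 PFU/mL / 12000 = 500 PFU/mL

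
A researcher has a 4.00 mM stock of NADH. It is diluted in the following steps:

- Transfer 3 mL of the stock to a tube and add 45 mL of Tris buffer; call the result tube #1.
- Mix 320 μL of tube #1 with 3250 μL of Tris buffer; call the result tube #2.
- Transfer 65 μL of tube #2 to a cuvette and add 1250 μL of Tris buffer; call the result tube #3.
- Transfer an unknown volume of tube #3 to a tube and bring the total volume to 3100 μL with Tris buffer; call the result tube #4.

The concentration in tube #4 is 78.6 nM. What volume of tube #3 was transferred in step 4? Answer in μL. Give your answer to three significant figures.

Step 1: 3 mL + 45 mL = 48 mL total → factor 48/3 = 16
Step 2: 320 μL + 3250 μL = 3570 μL total → factor 3570/320 = 11.156
Step 3: 65 μL + 1250 μL = 1315 μL total → factor 1315/65 = 20.231
Step 4: v brought to 3100 μL → factor = 3100 μL/v
Product of known-step factors = 3611.2
Overall factor = 4.00 mM / (78.6 nM) = 50891
Step-4 factor = 50891 / 3611.2 = 14.092
v = 3100 μL / 14.092 = 220 μL

220 μL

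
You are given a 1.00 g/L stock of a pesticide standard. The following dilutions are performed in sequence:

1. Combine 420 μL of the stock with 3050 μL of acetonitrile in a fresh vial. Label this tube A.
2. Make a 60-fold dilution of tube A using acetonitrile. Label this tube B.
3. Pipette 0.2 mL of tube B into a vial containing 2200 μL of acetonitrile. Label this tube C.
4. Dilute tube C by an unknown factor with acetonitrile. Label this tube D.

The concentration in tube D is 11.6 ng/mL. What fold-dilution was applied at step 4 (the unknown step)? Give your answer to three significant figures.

14.5-fold

Step 1: 420 μL + 3050 μL = 3470 μL total → factor 3470/420 = 8.2619
Step 2: 60-fold → factor 60
Step 3: 0.2 mL + 2200 μL = 2.4 mL total → factor 2.4/0.2 = 12
Step 4: unknown factor x
Product of known-step factors = 5948.6
Overall factor = 1.00 g/L / (11.6 ng/mL) = 86207
x = 86207 / 5948.6 = 14.5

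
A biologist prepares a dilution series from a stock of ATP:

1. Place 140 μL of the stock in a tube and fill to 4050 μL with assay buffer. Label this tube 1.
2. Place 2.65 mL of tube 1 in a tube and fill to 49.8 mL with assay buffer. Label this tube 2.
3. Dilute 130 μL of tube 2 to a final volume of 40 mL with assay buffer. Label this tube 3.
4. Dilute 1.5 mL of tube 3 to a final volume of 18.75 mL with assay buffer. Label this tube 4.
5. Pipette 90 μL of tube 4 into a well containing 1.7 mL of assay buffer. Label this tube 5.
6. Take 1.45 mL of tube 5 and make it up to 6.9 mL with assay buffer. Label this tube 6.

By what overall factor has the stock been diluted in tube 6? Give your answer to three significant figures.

1.98 × 10^8

Step 1: 140 μL brought to 4050 μL → factor 4050/140 = 28.929
Step 2: 2.65 mL brought to 49.8 mL → factor 49.8/2.65 = 18.792
Step 3: 130 μL brought to 40 mL → factor 40000/130 = 307.69
Step 4: 1.5 mL brought to 18.75 mL → factor 18.75/1.5 = 12.5
Step 5: 90 μL + 1.7 mL = 1790 μL total → factor 1790/90 = 19.889
Step 6: 1.45 mL brought to 6.9 mL → factor 6.9/1.45 = 4.7586
Overall dilution factor = 28.929 × 18.792 × 307.69 × 12.5 × 19.889 × 4.7586 = 1.9789 × 10^8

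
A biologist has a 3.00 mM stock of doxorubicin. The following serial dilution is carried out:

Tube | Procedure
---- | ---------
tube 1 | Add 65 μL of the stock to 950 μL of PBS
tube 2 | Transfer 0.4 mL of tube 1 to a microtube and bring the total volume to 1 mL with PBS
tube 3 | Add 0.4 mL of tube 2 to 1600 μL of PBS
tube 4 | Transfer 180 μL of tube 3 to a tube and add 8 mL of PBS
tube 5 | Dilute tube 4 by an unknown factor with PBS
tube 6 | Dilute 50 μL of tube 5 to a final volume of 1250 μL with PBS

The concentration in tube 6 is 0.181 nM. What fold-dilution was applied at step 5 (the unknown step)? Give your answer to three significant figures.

74.7-fold

Step 1: 65 μL + 950 μL = 1015 μL total → factor 1015/65 = 15.615
Step 2: 0.4 mL brought to 1 mL → factor 1/0.4 = 2.5
Step 3: 0.4 mL + 1600 μL = 2 mL total → factor 2/0.4 = 5
Step 4: 180 μL + 8 mL = 8180 μL total → factor 8180/180 = 45.444
Step 5: unknown factor x
Step 6: 50 μL brought to 1250 μL → factor 1250/50 = 25
Product of known-step factors = 2.2176 × 10^5
Overall factor = 3.00 mM / (0.181 nM) = 1.6575 × 10^7
x = 1.6575 × 10^7 / 2.2176 × 10^5 = 74.7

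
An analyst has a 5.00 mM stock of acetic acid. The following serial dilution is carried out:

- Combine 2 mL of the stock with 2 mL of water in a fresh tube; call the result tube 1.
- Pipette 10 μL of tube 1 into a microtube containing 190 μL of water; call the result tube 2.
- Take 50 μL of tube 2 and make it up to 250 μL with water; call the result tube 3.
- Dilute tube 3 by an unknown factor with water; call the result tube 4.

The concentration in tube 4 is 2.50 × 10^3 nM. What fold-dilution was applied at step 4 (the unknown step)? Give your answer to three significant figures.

10.0-fold

Step 1: 2 mL + 2 mL = 4 mL total → factor 4/2 = 2
Step 2: 10 μL + 190 μL = 200 μL total → factor 200/10 = 20
Step 3: 50 μL brought to 250 μL → factor 250/50 = 5
Step 4: unknown factor x
Product of known-step factors = 200
Overall factor = 5.00 mM / (2.50 × 10^3 nM) = 2000
x = 2000 / 200 = 10.0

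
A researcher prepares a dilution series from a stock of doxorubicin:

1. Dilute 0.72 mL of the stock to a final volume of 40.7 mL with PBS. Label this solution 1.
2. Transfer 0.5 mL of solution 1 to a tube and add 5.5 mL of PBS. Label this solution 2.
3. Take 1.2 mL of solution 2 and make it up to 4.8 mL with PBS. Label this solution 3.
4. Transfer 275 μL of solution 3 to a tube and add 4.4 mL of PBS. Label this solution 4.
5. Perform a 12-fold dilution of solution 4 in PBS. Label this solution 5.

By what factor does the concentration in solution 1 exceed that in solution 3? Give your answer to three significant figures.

Step 1: 0.72 mL brought to 40.7 mL → factor 40.7/0.72 = 56.528
Step 2: 0.5 mL + 5.5 mL = 6 mL total → factor 6/0.5 = 12
Step 3: 1.2 mL brought to 4.8 mL → factor 4.8/1.2 = 4
Dilution factor to solution 1 = 56.528; to solution 3 = 2713.3
[solution 1]/[solution 3] = (factor to solution 3)/(factor to solution 1) = 2713.3/56.528 = 48.0

48.0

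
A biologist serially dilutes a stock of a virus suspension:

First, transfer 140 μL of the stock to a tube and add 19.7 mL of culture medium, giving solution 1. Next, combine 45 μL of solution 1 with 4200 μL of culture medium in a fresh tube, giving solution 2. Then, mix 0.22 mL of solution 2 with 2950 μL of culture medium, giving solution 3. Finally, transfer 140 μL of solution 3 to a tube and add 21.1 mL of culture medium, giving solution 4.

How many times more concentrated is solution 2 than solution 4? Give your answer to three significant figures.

Step 1: 140 μL + 19.7 mL = 19840 μL total → factor 19840/140 = 141.71
Step 2: 45 μL + 4200 μL = 4245 μL total → factor 4245/45 = 94.333
Step 3: 0.22 mL + 2950 μL = 3.17 mL total → factor 3.17/0.22 = 14.409
Step 4: 140 μL + 21.1 mL = 21240 μL total → factor 21240/140 = 151.71
Dilution factor to solution 2 = 13368; to solution 4 = 2.9224 × 10^7
[solution 2]/[solution 4] = (factor to solution 4)/(factor to solution 2) = 2.9224 × 10^7/13368 = 2.19 × 10^3

2.19 × 10^3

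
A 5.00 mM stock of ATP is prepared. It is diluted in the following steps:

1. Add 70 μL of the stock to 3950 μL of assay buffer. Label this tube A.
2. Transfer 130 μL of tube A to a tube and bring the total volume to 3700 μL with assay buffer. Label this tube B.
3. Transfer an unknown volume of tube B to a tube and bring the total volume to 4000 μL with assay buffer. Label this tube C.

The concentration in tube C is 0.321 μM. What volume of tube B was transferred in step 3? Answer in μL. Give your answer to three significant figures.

420 μL

Step 1: 70 μL + 3950 μL = 4020 μL total → factor 4020/70 = 57.429
Step 2: 130 μL brought to 3700 μL → factor 3700/130 = 28.462
Step 3: v brought to 4000 μL → factor = 4000 μL/v
Product of known-step factors = 1634.5
Overall factor = 5.00 mM / (0.321 μM) = 15576
Step-3 factor = 15576 / 1634.5 = 9.5297
v = 4000 μL / 9.5297 = 420 μL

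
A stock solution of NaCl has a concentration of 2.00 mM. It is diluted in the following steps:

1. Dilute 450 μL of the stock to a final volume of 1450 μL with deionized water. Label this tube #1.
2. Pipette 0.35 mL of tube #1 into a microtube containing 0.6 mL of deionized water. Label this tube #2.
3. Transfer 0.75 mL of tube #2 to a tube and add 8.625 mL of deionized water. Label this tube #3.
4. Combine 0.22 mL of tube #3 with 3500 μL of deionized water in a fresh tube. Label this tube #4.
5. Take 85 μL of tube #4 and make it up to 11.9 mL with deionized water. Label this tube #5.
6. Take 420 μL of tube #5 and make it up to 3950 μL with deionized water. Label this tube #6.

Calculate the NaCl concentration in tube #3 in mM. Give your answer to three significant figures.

0.0183 mM

Step 1: 450 μL brought to 1450 μL → factor 1450/450 = 3.2222
Step 2: 0.35 mL + 0.6 mL = 0.95 mL total → factor 0.95/0.35 = 2.7143
Step 3: 0.75 mL + 8.625 mL = 9.375 mL total → factor 9.375/0.75 = 12.5
Dilution factor through tube #3 = 3.2222 × 2.7143 × 12.5 = 109.33
[tube #3] = 2.00 mM / 109.33 = 0.0183 mM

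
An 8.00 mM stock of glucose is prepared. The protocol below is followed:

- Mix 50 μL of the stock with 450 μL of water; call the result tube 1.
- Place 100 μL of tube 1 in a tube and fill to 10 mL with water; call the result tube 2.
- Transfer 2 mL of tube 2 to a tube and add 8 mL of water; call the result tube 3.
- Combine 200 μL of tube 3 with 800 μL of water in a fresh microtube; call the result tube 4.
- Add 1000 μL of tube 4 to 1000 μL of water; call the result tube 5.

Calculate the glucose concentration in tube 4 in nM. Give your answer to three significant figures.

Step 1: 50 μL + 450 μL = 500 μL total → factor 500/50 = 10
Step 2: 100 μL brought to 10 mL → factor 10000/100 = 100
Step 3: 2 mL + 8 mL = 10 mL total → factor 10/2 = 5
Step 4: 200 μL + 800 μL = 1000 μL total → factor 1000/200 = 5
Dilution factor through tube 4 = 10 × 100 × 5 × 5 = 25000
[tube 4] = 8.00 mM / 25000 = 0.0003200 mM = 320 nM

320 nM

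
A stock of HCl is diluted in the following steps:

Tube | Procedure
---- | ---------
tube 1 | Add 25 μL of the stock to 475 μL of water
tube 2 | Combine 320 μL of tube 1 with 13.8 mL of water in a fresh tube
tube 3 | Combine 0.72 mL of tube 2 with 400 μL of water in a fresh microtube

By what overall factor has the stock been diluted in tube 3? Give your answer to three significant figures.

Step 1: 25 μL + 475 μL = 500 μL total → factor 500/25 = 20
Step 2: 320 μL + 13.8 mL = 14120 μL total → factor 14120/320 = 44.125
Step 3: 0.72 mL + 400 μL = 1.12 mL total → factor 1.12/0.72 = 1.5556
Overall dilution factor = 20 × 44.125 × 1.5556 = 1372.8

1.37 × 10^3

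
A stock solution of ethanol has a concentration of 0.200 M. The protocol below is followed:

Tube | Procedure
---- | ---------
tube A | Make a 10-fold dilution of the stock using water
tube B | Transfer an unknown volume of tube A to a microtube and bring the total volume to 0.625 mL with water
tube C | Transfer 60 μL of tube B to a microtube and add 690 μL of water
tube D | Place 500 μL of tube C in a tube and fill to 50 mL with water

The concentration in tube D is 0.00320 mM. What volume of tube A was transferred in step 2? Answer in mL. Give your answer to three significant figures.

0.125 mL

Step 1: 10-fold → factor 10
Step 2: v brought to 0.625 mL → factor = 0.625 mL/v
Step 3: 60 μL + 690 μL = 750 μL total → factor 750/60 = 12.5
Step 4: 500 μL brought to 50 mL → factor 50000/500 = 100
Product of known-step factors = 12500
Overall factor = 0.200 M / (0.00320 mM) = 62500
Step-2 factor = 62500 / 12500 = 5
v = 0.625 mL / 5 = 0.125 mL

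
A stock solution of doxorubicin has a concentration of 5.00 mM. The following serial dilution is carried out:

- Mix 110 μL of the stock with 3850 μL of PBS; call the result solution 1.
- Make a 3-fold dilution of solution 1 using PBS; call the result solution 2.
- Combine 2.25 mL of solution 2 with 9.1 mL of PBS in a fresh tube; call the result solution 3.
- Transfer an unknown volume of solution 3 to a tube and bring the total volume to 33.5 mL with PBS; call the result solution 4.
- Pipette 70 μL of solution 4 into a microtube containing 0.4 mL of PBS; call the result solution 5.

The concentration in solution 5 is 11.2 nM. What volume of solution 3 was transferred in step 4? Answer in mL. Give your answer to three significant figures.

Step 1: 110 μL + 3850 μL = 3960 μL total → factor 3960/110 = 36
Step 2: 3-fold → factor 3
Step 3: 2.25 mL + 9.1 mL = 11.35 mL total → factor 11.35/2.25 = 5.0444
Step 4: v brought to 33.5 mL → factor = 33.5 mL/v
Step 5: 70 μL + 0.4 mL = 470 μL total → factor 470/70 = 6.7143
Product of known-step factors = 3657.9
Overall factor = 5.00 mM / (11.2 nM) = 4.4643 × 10^5
Step-4 factor = 4.4643 × 10^5 / 3657.9 = 122.04
v = 33.5 mL / 122.04 = 0.274 mL

0.274 mL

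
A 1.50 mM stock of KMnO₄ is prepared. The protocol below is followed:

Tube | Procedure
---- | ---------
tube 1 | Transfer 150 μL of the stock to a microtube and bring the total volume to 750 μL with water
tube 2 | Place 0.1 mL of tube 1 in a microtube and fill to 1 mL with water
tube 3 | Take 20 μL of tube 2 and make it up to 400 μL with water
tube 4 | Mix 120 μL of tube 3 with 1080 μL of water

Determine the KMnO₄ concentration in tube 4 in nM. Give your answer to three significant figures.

Step 1: 150 μL brought to 750 μL → factor 750/150 = 5
Step 2: 0.1 mL brought to 1 mL → factor 1/0.1 = 10
Step 3: 20 μL brought to 400 μL → factor 400/20 = 20
Step 4: 120 μL + 1080 μL = 1200 μL total → factor 1200/120 = 10
Overall dilution factor = 5 × 10 × 20 × 10 = 10000
Final = 1.50 mM / 10000 = 0.0001500 mM = 150 nM

150 nM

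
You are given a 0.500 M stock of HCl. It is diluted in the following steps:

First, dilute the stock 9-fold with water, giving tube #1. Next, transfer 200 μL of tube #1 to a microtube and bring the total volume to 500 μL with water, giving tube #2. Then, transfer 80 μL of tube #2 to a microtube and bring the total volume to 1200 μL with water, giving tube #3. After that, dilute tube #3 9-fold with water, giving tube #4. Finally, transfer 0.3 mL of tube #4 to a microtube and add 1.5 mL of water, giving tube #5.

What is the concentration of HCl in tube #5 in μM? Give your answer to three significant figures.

Step 1: 9-fold → factor 9
Step 2: 200 μL brought to 500 μL → factor 500/200 = 2.5
Step 3: 80 μL brought to 1200 μL → factor 1200/80 = 15
Step 4: 9-fold → factor 9
Step 5: 0.3 mL + 1.5 mL = 1.8 mL total → factor 1.8/0.3 = 6
Overall dilution factor = 9 × 2.5 × 15 × 9 × 6 = 18225
Final = 0.500 M / 18225 = 2.743 × 10^-5 M = 27.4 μM

27.4 μM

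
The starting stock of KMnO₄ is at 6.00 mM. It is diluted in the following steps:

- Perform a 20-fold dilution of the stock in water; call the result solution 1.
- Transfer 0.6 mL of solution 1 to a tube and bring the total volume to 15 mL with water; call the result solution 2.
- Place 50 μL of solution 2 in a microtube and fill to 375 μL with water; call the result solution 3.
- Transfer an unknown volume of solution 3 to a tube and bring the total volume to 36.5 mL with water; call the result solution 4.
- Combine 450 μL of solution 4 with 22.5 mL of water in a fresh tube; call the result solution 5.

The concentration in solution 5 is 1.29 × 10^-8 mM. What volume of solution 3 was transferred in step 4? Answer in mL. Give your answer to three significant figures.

0.0150 mL

Step 1: 20-fold → factor 20
Step 2: 0.6 mL brought to 15 mL → factor 15/0.6 = 25
Step 3: 50 μL brought to 375 μL → factor 375/50 = 7.5
Step 4: v brought to 36.5 mL → factor = 36.5 mL/v
Step 5: 450 μL + 22.5 mL = 22950 μL total → factor 22950/450 = 51
Product of known-step factors = 1.9125 × 10^5
Overall factor = 6.00 mM / (1.29 × 10^-8 mM) = 4.6512 × 10^8
Step-4 factor = 4.6512 × 10^8 / 1.9125 × 10^5 = 2432
v = 36.5 mL / 2432 = 0.0150 mL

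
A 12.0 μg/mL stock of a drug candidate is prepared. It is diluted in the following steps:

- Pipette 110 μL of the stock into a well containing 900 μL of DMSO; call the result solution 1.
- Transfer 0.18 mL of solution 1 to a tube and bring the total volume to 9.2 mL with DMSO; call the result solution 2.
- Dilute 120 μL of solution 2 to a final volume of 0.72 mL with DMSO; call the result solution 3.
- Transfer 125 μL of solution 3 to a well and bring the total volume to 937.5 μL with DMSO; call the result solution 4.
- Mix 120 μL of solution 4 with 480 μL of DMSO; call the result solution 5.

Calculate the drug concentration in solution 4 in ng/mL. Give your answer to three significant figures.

0.568 ng/mL

Step 1: 110 μL + 900 μL = 1010 μL total → factor 1010/110 = 9.1818
Step 2: 0.18 mL brought to 9.2 mL → factor 9.2/0.18 = 51.111
Step 3: 120 μL brought to 0.72 mL → factor 720/120 = 6
Step 4: 125 μL brought to 937.5 μL → factor 937.5/125 = 7.5
Dilution factor through solution 4 = 9.1818 × 51.111 × 6 × 7.5 = 21118
[solution 4] = 12.0 μg/mL / 21118 = 0.0005682 μg/mL = 0.568 ng/mL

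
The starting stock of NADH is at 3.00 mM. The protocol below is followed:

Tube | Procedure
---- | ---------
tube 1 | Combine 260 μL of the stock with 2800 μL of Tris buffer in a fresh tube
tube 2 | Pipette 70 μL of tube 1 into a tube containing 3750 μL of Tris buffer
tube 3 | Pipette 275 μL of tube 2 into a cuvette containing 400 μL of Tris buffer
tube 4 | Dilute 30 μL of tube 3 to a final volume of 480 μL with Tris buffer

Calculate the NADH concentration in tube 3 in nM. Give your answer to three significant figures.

Step 1: 260 μL + 2800 μL = 3060 μL total → factor 3060/260 = 11.769
Step 2: 70 μL + 3750 μL = 3820 μL total → factor 3820/70 = 54.571
Step 3: 275 μL + 400 μL = 675 μL total → factor 675/275 = 2.4545
Dilution factor through tube 3 = 11.769 × 54.571 × 2.4545 = 1576.5
[tube 3] = 3.00 mM / 1576.5 = 0.001903 mM = 1.90 × 10^3 nM

1.90 × 10^3 nM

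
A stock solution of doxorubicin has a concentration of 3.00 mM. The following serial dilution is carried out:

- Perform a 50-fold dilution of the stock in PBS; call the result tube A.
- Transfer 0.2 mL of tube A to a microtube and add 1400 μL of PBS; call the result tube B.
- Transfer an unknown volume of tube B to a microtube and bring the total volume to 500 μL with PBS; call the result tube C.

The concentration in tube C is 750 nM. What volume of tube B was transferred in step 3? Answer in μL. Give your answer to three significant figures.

50.0 μL

Step 1: 50-fold → factor 50
Step 2: 0.2 mL + 1400 μL = 1.6 mL total → factor 1.6/0.2 = 8
Step 3: v brought to 500 μL → factor = 500 μL/v
Product of known-step factors = 400
Overall factor = 3.00 mM / (750 nM) = 4000
Step-3 factor = 4000 / 400 = 10
v = 500 μL / 10 = 50.0 μL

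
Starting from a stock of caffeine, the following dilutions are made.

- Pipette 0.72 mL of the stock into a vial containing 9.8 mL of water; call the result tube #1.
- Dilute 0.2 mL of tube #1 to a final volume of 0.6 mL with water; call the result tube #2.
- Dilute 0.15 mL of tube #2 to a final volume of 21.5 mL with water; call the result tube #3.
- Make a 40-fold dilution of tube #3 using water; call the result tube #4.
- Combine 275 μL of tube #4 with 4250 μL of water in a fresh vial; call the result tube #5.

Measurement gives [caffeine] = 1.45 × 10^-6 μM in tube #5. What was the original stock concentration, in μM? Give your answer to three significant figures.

Step 1: 0.72 mL + 9.8 mL = 10.52 mL total → factor 10.52/0.72 = 14.611
Step 2: 0.2 mL brought to 0.6 mL → factor 0.6/0.2 = 3
Step 3: 0.15 mL brought to 21.5 mL → factor 21.5/0.15 = 143.33
Step 4: 40-fold → factor 40
Step 5: 275 μL + 4250 μL = 4525 μL total → factor 4525/275 = 16.455
Overall dilution factor = 14.611 × 3 × 143.33 × 40 × 16.455 = 4.1352 × 10^6
Stock = 1.45 × 10^-6 μM × 4.1352 × 10^6 = 6.00 μM

6.00 μM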